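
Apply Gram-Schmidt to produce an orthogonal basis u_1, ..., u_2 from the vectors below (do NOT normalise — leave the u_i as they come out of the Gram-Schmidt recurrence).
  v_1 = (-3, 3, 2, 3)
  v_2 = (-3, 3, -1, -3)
Orthogonal basis:
  u_1 = (-3, 3, 2, 3)
  u_2 = (-72/31, 72/31, -45/31, -114/31)

Apply the Gram-Schmidt recurrence
  u_1 = v_1
  u_i = v_i − Σ_{j<i} ((v_i · u_j) / (u_j · u_j)) · u_j.

Step by step this gives:
  u_1 = (-3, 3, 2, 3)
  u_2 = (-72/31, 72/31, -45/31, -114/31)

Orthogonality check:
  u_2 · u_1 = 0 (should be 0)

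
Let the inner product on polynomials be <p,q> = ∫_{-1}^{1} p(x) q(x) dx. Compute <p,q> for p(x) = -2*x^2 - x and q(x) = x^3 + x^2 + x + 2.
<p,q> = -68/15

Expand the product: p(x)·q(x) = -2*x^5 - 3*x^4 - 3*x^3 - 5*x^2 - 2*x.
∫_{-1}^{1} of each monomial x^k gives [2/(k+1) if k even, 0 if k odd]. Integrating term-by-term (or equivalently evaluating the antiderivative F(x) = -x^6/3 - 3*x^5/5 - 3*x^4/4 - 5*x^3/3 - x^2 at the endpoints):
  F(1) − F(−1) = -87/20 − (11/60) = -68/15.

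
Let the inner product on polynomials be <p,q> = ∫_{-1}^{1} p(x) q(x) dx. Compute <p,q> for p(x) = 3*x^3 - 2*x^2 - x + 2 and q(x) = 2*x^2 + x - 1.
<p,q> = -16/15

Expand the product: p(x)·q(x) = 6*x^5 - x^4 - 7*x^3 + 5*x^2 + 3*x - 2.
∫_{-1}^{1} of each monomial x^k gives [2/(k+1) if k even, 0 if k odd]. Integrating term-by-term (or equivalently evaluating the antiderivative F(x) = x^6 - x^5/5 - 7*x^4/4 + 5*x^3/3 + 3*x^2/2 - 2*x at the endpoints):
  F(1) − F(−1) = 13/60 − (77/60) = -16/15.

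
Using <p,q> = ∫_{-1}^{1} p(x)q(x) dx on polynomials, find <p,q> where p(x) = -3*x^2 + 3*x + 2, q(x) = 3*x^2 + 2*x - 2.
<p,q> = 2/5

Expand the product: p(x)·q(x) = -9*x^4 + 3*x^3 + 18*x^2 - 2*x - 4.
∫_{-1}^{1} of each monomial x^k gives [2/(k+1) if k even, 0 if k odd]. Integrating term-by-term (or equivalently evaluating the antiderivative F(x) = -9*x^5/5 + 3*x^4/4 + 6*x^3 - x^2 - 4*x at the endpoints):
  F(1) − F(−1) = -1/20 − (-9/20) = 2/5.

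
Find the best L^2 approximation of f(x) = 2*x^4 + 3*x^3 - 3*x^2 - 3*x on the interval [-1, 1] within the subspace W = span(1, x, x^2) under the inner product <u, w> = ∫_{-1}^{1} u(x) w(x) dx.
g(x) = -9*x^2/7 - 6*x/5 - 6/35

The best approximation g ∈ W is the orthogonal projection of f onto W. Writing g = a_0 + a_1 x + a_2 x^2, the coefficients solve the normal equations G · a = b where
  G_{ij} = <φ_i, φ_j> and b_i = <f, φ_i>, with φ_0 = 1, φ_1 = x, φ_2 = x^2.
G =
  [2, 0, 2/3]
  [0, 2/3, 0]
  [2/3, 0, 2/5],
b = (-6/5, -4/5, -22/35).
Solving gives a_0 = -6/35, a_1 = -6/5, a_2 = -9/7, so
  g(x) = -9*x^2/7 - 6*x/5 - 6/35.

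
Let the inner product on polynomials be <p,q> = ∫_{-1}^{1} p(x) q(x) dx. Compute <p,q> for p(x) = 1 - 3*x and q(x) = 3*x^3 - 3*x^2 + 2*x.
<p,q> = -48/5

Expand the product: p(x)·q(x) = -9*x^4 + 12*x^3 - 9*x^2 + 2*x.
∫_{-1}^{1} of each monomial x^k gives [2/(k+1) if k even, 0 if k odd]. Integrating term-by-term (or equivalently evaluating the antiderivative F(x) = -9*x^5/5 + 3*x^4 - 3*x^3 + x^2 at the endpoints):
  F(1) − F(−1) = -4/5 − (44/5) = -48/5.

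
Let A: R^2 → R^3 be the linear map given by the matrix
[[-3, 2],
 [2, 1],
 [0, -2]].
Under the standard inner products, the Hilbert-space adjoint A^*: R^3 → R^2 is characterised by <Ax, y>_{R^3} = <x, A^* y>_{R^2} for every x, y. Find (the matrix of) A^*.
A^* = A^T =
[[-3, 2, 0],
 [2, 1, -2]]

For real matrices with standard dot products, the defining identity <Ax, y> = <x, A^* y> gives (Ax)^T y = x^T (A^*) y, i.e. x^T A^T y = x^T (A^*) y. Since this holds for all x, y, we must have A^* = A^T. Therefore
A^* =
[[-3, 2, 0],
 [2, 1, -2]].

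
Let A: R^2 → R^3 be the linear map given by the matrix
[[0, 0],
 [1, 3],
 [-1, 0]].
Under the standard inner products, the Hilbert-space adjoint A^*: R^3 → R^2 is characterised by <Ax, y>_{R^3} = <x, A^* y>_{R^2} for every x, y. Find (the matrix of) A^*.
A^* = A^T =
[[0, 1, -1],
 [0, 3, 0]]

For real matrices with standard dot products, the defining identity <Ax, y> = <x, A^* y> gives (Ax)^T y = x^T (A^*) y, i.e. x^T A^T y = x^T (A^*) y. Since this holds for all x, y, we must have A^* = A^T. Therefore
A^* =
[[0, 1, -1],
 [0, 3, 0]].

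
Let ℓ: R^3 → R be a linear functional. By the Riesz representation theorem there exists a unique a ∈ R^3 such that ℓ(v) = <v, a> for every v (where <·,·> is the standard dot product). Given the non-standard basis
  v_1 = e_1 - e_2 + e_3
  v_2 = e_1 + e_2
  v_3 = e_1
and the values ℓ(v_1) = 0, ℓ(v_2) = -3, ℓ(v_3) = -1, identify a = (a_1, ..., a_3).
a = (-1, -2, -1)

Write a = (a_1, ..., a_3) in the standard basis. For each basis vector v_i, ℓ(v_i) = <v_i, a> is a linear equation in the a_j's. Collect the n equations into a matrix system V a = ℓ, where row i of V is v_i (expressed in the standard basis). Since V is invertible (lower-triangular with 1s on the diagonal, up to permutation), solve by back-substitution:
  V =
[[1, -1, 1],
 [1, 1, 0],
 [1, 0, 0]]
  V a = (0, -3, -1)
Solving gives a = (-1, -2, -1).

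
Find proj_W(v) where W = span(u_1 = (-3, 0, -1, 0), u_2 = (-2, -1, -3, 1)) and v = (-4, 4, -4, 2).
proj_W(v) = (-102/23, -12/23, -62/23, 12/23)

Set up U = [u_1 | ... | u_2] ∈ R^(4×2). The projector onto W = col(U) is P = U (U^T U)^(-1) U^T.
Compute U^T U =
  [10, 9]
  [9, 15],
and U^T v = (16, 18).
Solve U^T U · c = U^T v for the coefficients: c = (26/23, 12/23). The projection is proj_W(v) = U c.
Check: (v - proj_W(v)) · u_1 = 0  (should be 0).
Check: (v - proj_W(v)) · u_2 = 0  (should be 0).
Result: proj_W(v) = (-102/23, -12/23, -62/23, 12/23).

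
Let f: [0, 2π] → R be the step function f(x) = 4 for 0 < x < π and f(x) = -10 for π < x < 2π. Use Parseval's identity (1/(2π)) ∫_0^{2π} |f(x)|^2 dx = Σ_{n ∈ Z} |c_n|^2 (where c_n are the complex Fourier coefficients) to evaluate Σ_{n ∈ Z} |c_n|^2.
Σ |c_n|^2 = 58

Parseval equates the L^2 energy of f (normalised by 1/(2π)) with the ℓ^2 sum of its Fourier coefficients: (1/(2π)) ∫_0^{2π} |f|^2 = Σ |c_n|^2.
Compute the left side: (1/(2π)) [∫_0^π 4^2 dx + ∫_π^{2π} (-10)^2 dx] = (1/(2π)) · (16π + 100π) = (16 + 100)/2 = 58.
So Σ_{n ∈ Z} |c_n|^2 = 58.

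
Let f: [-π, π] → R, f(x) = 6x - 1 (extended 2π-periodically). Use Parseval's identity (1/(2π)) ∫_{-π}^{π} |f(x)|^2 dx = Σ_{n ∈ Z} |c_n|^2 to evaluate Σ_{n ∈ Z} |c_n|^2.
Σ |c_n|^2 = 12π^2 + 1

Expand and integrate term by term over [-π, π]:
  ∫ (6x)^2 dx = 36·(2π^3/3); ∫ 2·6·(-1)·x dx = 0 (odd integrand); ∫ (-1)^2 dx = 1·2π.
So (1/(2π)) ∫_{-π}^{π} (6x - 1)^2 dx = 36π^2/3 + 1 = 12π^2 + 1.
Parseval ⇒ Σ |c_n|^2 = 12π^2 + 1.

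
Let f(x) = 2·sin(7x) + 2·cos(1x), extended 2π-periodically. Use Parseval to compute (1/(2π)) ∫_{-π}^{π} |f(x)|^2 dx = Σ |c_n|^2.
Σ |c_n|^2 = 4

Expand |f|^2 and use orthogonality of {sin(nx), cos(mx)} on [-π, π]:
  ∫_{-π}^{π} sin(nx)^2 dx = π, ∫ cos(mx)^2 dx = π, and cross terms integrate to 0.
So ∫_{-π}^{π} f(x)^2 dx = 2^2 · π + 2^2 · π = (4 + 4)π.
Divide by 2π: (4 + 4)/2 = 4.
By Parseval, this equals Σ |c_n|^2.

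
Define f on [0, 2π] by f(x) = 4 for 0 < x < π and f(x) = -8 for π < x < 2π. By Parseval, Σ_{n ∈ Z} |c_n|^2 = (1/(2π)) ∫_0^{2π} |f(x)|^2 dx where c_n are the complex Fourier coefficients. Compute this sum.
Σ |c_n|^2 = 40

Parseval equates the L^2 energy of f (normalised by 1/(2π)) with the ℓ^2 sum of its Fourier coefficients: (1/(2π)) ∫_0^{2π} |f|^2 = Σ |c_n|^2.
Compute the left side: (1/(2π)) [∫_0^π 4^2 dx + ∫_π^{2π} (-8)^2 dx] = (1/(2π)) · (16π + 64π) = (16 + 64)/2 = 40.
So Σ_{n ∈ Z} |c_n|^2 = 40.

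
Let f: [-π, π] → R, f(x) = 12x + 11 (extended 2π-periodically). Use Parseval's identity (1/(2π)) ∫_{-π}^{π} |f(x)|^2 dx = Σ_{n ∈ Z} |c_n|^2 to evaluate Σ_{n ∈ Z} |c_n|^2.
Σ |c_n|^2 = 48π^2 + 121

Expand and integrate term by term over [-π, π]:
  ∫ (12x)^2 dx = 144·(2π^3/3); ∫ 2·12·(11)·x dx = 0 (odd integrand); ∫ 11^2 dx = 121·2π.
So (1/(2π)) ∫_{-π}^{π} (12x + 11)^2 dx = 144π^2/3 + 121 = 48π^2 + 121.
Parseval ⇒ Σ |c_n|^2 = 48π^2 + 121.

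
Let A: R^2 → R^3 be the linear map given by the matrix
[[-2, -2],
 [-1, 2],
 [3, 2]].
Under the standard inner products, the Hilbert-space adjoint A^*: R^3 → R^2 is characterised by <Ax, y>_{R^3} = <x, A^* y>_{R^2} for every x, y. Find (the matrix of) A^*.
A^* = A^T =
[[-2, -1, 3],
 [-2, 2, 2]]

For real matrices with standard dot products, the defining identity <Ax, y> = <x, A^* y> gives (Ax)^T y = x^T (A^*) y, i.e. x^T A^T y = x^T (A^*) y. Since this holds for all x, y, we must have A^* = A^T. Therefore
A^* =
[[-2, -1, 3],
 [-2, 2, 2]].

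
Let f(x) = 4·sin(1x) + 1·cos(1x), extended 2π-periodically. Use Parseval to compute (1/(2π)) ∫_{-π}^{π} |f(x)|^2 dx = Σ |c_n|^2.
Σ |c_n|^2 = 17/2

Expand |f|^2 and use orthogonality of {sin(nx), cos(mx)} on [-π, π]:
  ∫_{-π}^{π} sin(nx)^2 dx = π, ∫ cos(mx)^2 dx = π, and cross terms integrate to 0.
So ∫_{-π}^{π} f(x)^2 dx = 4^2 · π + 1^2 · π = (16 + 1)π.
Divide by 2π: (16 + 1)/2 = 17/2.
By Parseval, this equals Σ |c_n|^2.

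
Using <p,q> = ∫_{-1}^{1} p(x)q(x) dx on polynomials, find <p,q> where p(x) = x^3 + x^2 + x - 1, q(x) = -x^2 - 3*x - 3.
<p,q> = 16/15

Expand the product: p(x)·q(x) = -x^5 - 4*x^4 - 7*x^3 - 5*x^2 + 3.
∫_{-1}^{1} of each monomial x^k gives [2/(k+1) if k even, 0 if k odd]. Integrating term-by-term (or equivalently evaluating the antiderivative F(x) = -x^6/6 - 4*x^5/5 - 7*x^4/4 - 5*x^3/3 + 3*x at the endpoints):
  F(1) − F(−1) = -83/60 − (-49/20) = 16/15.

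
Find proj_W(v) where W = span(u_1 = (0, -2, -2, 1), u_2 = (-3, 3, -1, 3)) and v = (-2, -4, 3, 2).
proj_W(v) = (69/251, -287/251, -195/251, 40/251)

Set up U = [u_1 | ... | u_2] ∈ R^(4×2). The projector onto W = col(U) is P = U (U^T U)^(-1) U^T.
Compute U^T U =
  [9, -1]
  [-1, 28],
and U^T v = (4, -3).
Solve U^T U · c = U^T v for the coefficients: c = (109/251, -23/251). The projection is proj_W(v) = U c.
Check: (v - proj_W(v)) · u_1 = 0  (should be 0).
Check: (v - proj_W(v)) · u_2 = 0  (should be 0).
Result: proj_W(v) = (69/251, -287/251, -195/251, 40/251).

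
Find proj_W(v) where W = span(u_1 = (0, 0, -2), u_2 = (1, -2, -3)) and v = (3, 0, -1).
proj_W(v) = (3/5, -6/5, -1)

Set up U = [u_1 | ... | u_2] ∈ R^(3×2). The projector onto W = col(U) is P = U (U^T U)^(-1) U^T.
Compute U^T U =
  [4, 6]
  [6, 14],
and U^T v = (2, 6).
Solve U^T U · c = U^T v for the coefficients: c = (-2/5, 3/5). The projection is proj_W(v) = U c.
Check: (v - proj_W(v)) · u_1 = 0  (should be 0).
Check: (v - proj_W(v)) · u_2 = 0  (should be 0).
Result: proj_W(v) = (3/5, -6/5, -1).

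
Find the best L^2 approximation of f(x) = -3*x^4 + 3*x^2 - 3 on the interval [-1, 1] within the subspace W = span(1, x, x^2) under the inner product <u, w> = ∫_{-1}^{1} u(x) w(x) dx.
g(x) = 3*x^2/7 - 96/35

The best approximation g ∈ W is the orthogonal projection of f onto W. Writing g = a_0 + a_1 x + a_2 x^2, the coefficients solve the normal equations G · a = b where
  G_{ij} = <φ_i, φ_j> and b_i = <f, φ_i>, with φ_0 = 1, φ_1 = x, φ_2 = x^2.
G =
  [2, 0, 2/3]
  [0, 2/3, 0]
  [2/3, 0, 2/5],
b = (-26/5, 0, -58/35).
Solving gives a_0 = -96/35, a_1 = 0, a_2 = 3/7, so
  g(x) = 3*x^2/7 - 96/35.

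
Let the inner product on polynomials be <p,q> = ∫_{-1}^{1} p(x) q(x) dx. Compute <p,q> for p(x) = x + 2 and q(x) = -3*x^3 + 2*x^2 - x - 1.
<p,q> = -16/5

Expand the product: p(x)·q(x) = -3*x^4 - 4*x^3 + 3*x^2 - 3*x - 2.
∫_{-1}^{1} of each monomial x^k gives [2/(k+1) if k even, 0 if k odd]. Integrating term-by-term (or equivalently evaluating the antiderivative F(x) = -3*x^5/5 - x^4 + x^3 - 3*x^2/2 - 2*x at the endpoints):
  F(1) − F(−1) = -41/10 − (-9/10) = -16/5.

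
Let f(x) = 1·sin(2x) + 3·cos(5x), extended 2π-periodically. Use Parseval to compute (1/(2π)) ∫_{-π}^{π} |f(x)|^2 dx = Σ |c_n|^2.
Σ |c_n|^2 = 5

Expand |f|^2 and use orthogonality of {sin(nx), cos(mx)} on [-π, π]:
  ∫_{-π}^{π} sin(nx)^2 dx = π, ∫ cos(mx)^2 dx = π, and cross terms integrate to 0.
So ∫_{-π}^{π} f(x)^2 dx = 1^2 · π + 3^2 · π = (1 + 9)π.
Divide by 2π: (1 + 9)/2 = 5.
By Parseval, this equals Σ |c_n|^2.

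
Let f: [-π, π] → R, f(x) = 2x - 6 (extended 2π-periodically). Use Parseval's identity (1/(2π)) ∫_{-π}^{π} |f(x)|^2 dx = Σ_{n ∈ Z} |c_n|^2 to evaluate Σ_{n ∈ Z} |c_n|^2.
Σ |c_n|^2 = 4π^2/3 + 36

Expand and integrate term by term over [-π, π]:
  ∫ (2x)^2 dx = 4·(2π^3/3); ∫ 2·2·(-6)·x dx = 0 (odd integrand); ∫ (-6)^2 dx = 36·2π.
So (1/(2π)) ∫_{-π}^{π} (2x - 6)^2 dx = 4π^2/3 + 36 = 4π^2/3 + 36.
Parseval ⇒ Σ |c_n|^2 = 4π^2/3 + 36.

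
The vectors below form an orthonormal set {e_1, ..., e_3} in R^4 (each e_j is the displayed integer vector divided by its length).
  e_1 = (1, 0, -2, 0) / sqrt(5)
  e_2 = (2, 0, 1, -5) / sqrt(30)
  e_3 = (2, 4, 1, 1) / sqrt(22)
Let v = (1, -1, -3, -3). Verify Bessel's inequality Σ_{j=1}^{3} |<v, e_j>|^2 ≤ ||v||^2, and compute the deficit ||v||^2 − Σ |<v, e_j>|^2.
Σ |<v, e_j>|^2 = 635/33; ||v||^2 = 20; deficit = 25/33

Write each e_j = u_j / sqrt(<u_j, u_j>) where u_j is the displayed integer vector. Then <v, e_j> = <v, u_j> / sqrt(<u_j, u_j>), so |<v, e_j>|^2 = <v, u_j>^2 / <u_j, u_j>.
Coefficients: <v, e_1> = 7/sqrt(5), <v, e_2> = 14/sqrt(30), <v, e_3> = -8/sqrt(22).
Square and sum: Σ |<v, e_j>|^2 = 635/33.
Compute ||v||^2 = v·v = 20.
Deficit = 20 − 635/33 = 25/33 ≥ 0, confirming Bessel's inequality. (The deficit equals ||v − Σ <v,e_j> e_j||^2, the squared distance from v to span{e_j}.)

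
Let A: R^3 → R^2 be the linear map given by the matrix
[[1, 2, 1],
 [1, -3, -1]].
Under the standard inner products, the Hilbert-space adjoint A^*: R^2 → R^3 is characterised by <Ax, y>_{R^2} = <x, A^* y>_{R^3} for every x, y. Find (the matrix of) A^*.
A^* = A^T =
[[1, 1],
 [2, -3],
 [1, -1]]

For real matrices with standard dot products, the defining identity <Ax, y> = <x, A^* y> gives (Ax)^T y = x^T (A^*) y, i.e. x^T A^T y = x^T (A^*) y. Since this holds for all x, y, we must have A^* = A^T. Therefore
A^* =
[[1, 1],
 [2, -3],
 [1, -1]].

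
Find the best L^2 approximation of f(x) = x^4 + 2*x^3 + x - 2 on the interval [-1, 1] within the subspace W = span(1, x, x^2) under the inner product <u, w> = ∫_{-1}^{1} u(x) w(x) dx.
g(x) = 6*x^2/7 + 11*x/5 - 73/35

The best approximation g ∈ W is the orthogonal projection of f onto W. Writing g = a_0 + a_1 x + a_2 x^2, the coefficients solve the normal equations G · a = b where
  G_{ij} = <φ_i, φ_j> and b_i = <f, φ_i>, with φ_0 = 1, φ_1 = x, φ_2 = x^2.
G =
  [2, 0, 2/3]
  [0, 2/3, 0]
  [2/3, 0, 2/5],
b = (-18/5, 22/15, -22/21).
Solving gives a_0 = -73/35, a_1 = 11/5, a_2 = 6/7, so
  g(x) = 6*x^2/7 + 11*x/5 - 73/35.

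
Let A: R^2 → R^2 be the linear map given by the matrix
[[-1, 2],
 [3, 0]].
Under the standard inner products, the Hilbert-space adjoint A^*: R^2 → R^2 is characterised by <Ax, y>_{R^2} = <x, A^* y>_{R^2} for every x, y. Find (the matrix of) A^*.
A^* = A^T =
[[-1, 3],
 [2, 0]]

For real matrices with standard dot products, the defining identity <Ax, y> = <x, A^* y> gives (Ax)^T y = x^T (A^*) y, i.e. x^T A^T y = x^T (A^*) y. Since this holds for all x, y, we must have A^* = A^T. Therefore
A^* =
[[-1, 3],
 [2, 0]].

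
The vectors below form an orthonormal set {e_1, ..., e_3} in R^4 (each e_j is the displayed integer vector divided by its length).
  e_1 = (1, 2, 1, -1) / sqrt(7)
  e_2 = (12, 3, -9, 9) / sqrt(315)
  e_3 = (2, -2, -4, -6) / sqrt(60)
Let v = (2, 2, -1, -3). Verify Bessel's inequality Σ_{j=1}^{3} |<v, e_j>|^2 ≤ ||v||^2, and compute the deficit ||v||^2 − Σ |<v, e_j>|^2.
Σ |<v, e_j>|^2 = 53/3; ||v||^2 = 18; deficit = 1/3

Write each e_j = u_j / sqrt(<u_j, u_j>) where u_j is the displayed integer vector. Then <v, e_j> = <v, u_j> / sqrt(<u_j, u_j>), so |<v, e_j>|^2 = <v, u_j>^2 / <u_j, u_j>.
Coefficients: <v, e_1> = 8/sqrt(7), <v, e_2> = 12/sqrt(315), <v, e_3> = 22/sqrt(60).
Square and sum: Σ |<v, e_j>|^2 = 53/3.
Compute ||v||^2 = v·v = 18.
Deficit = 18 − 53/3 = 1/3 ≥ 0, confirming Bessel's inequality. (The deficit equals ||v − Σ <v,e_j> e_j||^2, the squared distance from v to span{e_j}.)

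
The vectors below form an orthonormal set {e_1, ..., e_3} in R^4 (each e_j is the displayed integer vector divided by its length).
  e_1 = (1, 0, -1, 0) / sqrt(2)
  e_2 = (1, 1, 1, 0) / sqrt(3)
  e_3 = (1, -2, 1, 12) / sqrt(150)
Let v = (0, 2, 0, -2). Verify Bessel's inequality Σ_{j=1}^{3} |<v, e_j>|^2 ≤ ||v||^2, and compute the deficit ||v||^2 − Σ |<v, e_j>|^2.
Σ |<v, e_j>|^2 = 164/25; ||v||^2 = 8; deficit = 36/25

Write each e_j = u_j / sqrt(<u_j, u_j>) where u_j is the displayed integer vector. Then <v, e_j> = <v, u_j> / sqrt(<u_j, u_j>), so |<v, e_j>|^2 = <v, u_j>^2 / <u_j, u_j>.
Coefficients: <v, e_1> = 0/sqrt(2), <v, e_2> = 2/sqrt(3), <v, e_3> = -28/sqrt(150).
Square and sum: Σ |<v, e_j>|^2 = 164/25.
Compute ||v||^2 = v·v = 8.
Deficit = 8 − 164/25 = 36/25 ≥ 0, confirming Bessel's inequality. (The deficit equals ||v − Σ <v,e_j> e_j||^2, the squared distance from v to span{e_j}.)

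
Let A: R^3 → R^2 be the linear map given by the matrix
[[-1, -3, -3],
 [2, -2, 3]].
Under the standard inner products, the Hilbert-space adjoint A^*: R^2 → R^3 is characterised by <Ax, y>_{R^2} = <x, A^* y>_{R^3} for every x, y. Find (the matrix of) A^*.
A^* = A^T =
[[-1, 2],
 [-3, -2],
 [-3, 3]]

For real matrices with standard dot products, the defining identity <Ax, y> = <x, A^* y> gives (Ax)^T y = x^T (A^*) y, i.e. x^T A^T y = x^T (A^*) y. Since this holds for all x, y, we must have A^* = A^T. Therefore
A^* =
[[-1, 2],
 [-3, -2],
 [-3, 3]].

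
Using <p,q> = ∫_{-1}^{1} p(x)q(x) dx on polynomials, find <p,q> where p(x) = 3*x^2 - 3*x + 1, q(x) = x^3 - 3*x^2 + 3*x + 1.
<p,q> = -44/5

Expand the product: p(x)·q(x) = 3*x^5 - 12*x^4 + 19*x^3 - 9*x^2 + 1.
∫_{-1}^{1} of each monomial x^k gives [2/(k+1) if k even, 0 if k odd]. Integrating term-by-term (or equivalently evaluating the antiderivative F(x) = x^6/2 - 12*x^5/5 + 19*x^4/4 - 3*x^3 + x at the endpoints):
  F(1) − F(−1) = 17/20 − (193/20) = -44/5.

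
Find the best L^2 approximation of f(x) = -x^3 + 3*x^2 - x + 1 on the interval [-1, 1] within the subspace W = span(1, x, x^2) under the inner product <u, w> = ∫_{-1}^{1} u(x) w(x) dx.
g(x) = 3*x^2 - 8*x/5 + 1

The best approximation g ∈ W is the orthogonal projection of f onto W. Writing g = a_0 + a_1 x + a_2 x^2, the coefficients solve the normal equations G · a = b where
  G_{ij} = <φ_i, φ_j> and b_i = <f, φ_i>, with φ_0 = 1, φ_1 = x, φ_2 = x^2.
G =
  [2, 0, 2/3]
  [0, 2/3, 0]
  [2/3, 0, 2/5],
b = (4, -16/15, 28/15).
Solving gives a_0 = 1, a_1 = -8/5, a_2 = 3, so
  g(x) = 3*x^2 - 8*x/5 + 1.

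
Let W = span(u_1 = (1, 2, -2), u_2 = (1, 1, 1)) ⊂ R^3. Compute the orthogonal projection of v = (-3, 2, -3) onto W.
proj_W(v) = (-9/13, 7/26, -93/26)

Set up U = [u_1 | ... | u_2] ∈ R^(3×2). The projector onto W = col(U) is P = U (U^T U)^(-1) U^T.
Compute U^T U =
  [9, 1]
  [1, 3],
and U^T v = (7, -4).
Solve U^T U · c = U^T v for the coefficients: c = (25/26, -43/26). The projection is proj_W(v) = U c.
Check: (v - proj_W(v)) · u_1 = 0  (should be 0).
Check: (v - proj_W(v)) · u_2 = 0  (should be 0).
Result: proj_W(v) = (-9/13, 7/26, -93/26).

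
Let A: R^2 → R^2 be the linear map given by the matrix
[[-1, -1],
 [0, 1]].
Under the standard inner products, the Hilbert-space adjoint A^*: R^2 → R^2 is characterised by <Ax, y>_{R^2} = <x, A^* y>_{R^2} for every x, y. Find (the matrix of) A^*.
A^* = A^T =
[[-1, 0],
 [-1, 1]]

For real matrices with standard dot products, the defining identity <Ax, y> = <x, A^* y> gives (Ax)^T y = x^T (A^*) y, i.e. x^T A^T y = x^T (A^*) y. Since this holds for all x, y, we must have A^* = A^T. Therefore
A^* =
[[-1, 0],
 [-1, 1]].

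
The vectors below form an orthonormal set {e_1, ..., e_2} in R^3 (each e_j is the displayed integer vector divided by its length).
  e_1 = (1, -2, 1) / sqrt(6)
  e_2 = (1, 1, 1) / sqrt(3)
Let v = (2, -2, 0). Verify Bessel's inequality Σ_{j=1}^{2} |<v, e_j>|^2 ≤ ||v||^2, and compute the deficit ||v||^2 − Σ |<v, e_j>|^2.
Σ |<v, e_j>|^2 = 6; ||v||^2 = 8; deficit = 2

Write each e_j = u_j / sqrt(<u_j, u_j>) where u_j is the displayed integer vector. Then <v, e_j> = <v, u_j> / sqrt(<u_j, u_j>), so |<v, e_j>|^2 = <v, u_j>^2 / <u_j, u_j>.
Coefficients: <v, e_1> = 6/sqrt(6), <v, e_2> = 0/sqrt(3).
Square and sum: Σ |<v, e_j>|^2 = 6.
Compute ||v||^2 = v·v = 8.
Deficit = 8 − 6 = 2 ≥ 0, confirming Bessel's inequality. (The deficit equals ||v − Σ <v,e_j> e_j||^2, the squared distance from v to span{e_j}.)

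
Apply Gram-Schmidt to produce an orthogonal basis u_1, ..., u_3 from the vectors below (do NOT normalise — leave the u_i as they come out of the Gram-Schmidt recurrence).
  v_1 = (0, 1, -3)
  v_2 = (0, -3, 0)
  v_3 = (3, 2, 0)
Orthogonal basis:
  u_1 = (0, 1, -3)
  u_2 = (0, -27/10, -9/10)
  u_3 = (3, 0, 0)

Apply the Gram-Schmidt recurrence
  u_1 = v_1
  u_i = v_i − Σ_{j<i} ((v_i · u_j) / (u_j · u_j)) · u_j.

Step by step this gives:
  u_1 = (0, 1, -3)
  u_2 = (0, -27/10, -9/10)
  u_3 = (3, 0, 0)

Orthogonality check:
  u_2 · u_1 = 0 (should be 0)
  u_3 · u_1 = 0 (should be 0)
  u_3 · u_2 = 0 (should be 0)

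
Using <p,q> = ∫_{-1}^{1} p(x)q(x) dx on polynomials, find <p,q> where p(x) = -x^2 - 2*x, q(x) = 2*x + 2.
<p,q> = -4

Expand the product: p(x)·q(x) = -2*x^3 - 6*x^2 - 4*x.
∫_{-1}^{1} of each monomial x^k gives [2/(k+1) if k even, 0 if k odd]. Integrating term-by-term (or equivalently evaluating the antiderivative F(x) = -x^4/2 - 2*x^3 - 2*x^2 at the endpoints):
  F(1) − F(−1) = -9/2 − (-1/2) = -4.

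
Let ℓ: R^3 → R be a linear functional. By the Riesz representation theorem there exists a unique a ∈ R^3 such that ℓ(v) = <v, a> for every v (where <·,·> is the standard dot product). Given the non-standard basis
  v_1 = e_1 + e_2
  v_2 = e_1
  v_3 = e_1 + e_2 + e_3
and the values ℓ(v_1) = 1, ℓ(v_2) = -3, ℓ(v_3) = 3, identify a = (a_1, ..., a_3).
a = (-3, 4, 2)

Write a = (a_1, ..., a_3) in the standard basis. For each basis vector v_i, ℓ(v_i) = <v_i, a> is a linear equation in the a_j's. Collect the n equations into a matrix system V a = ℓ, where row i of V is v_i (expressed in the standard basis). Since V is invertible (lower-triangular with 1s on the diagonal, up to permutation), solve by back-substitution:
  V =
[[1, 1, 0],
 [1, 0, 0],
 [1, 1, 1]]
  V a = (1, -3, 3)
Solving gives a = (-3, 4, 2).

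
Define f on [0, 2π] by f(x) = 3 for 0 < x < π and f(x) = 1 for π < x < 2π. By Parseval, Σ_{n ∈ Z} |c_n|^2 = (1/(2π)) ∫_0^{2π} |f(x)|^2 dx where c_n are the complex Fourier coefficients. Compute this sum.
Σ |c_n|^2 = 5

Parseval equates the L^2 energy of f (normalised by 1/(2π)) with the ℓ^2 sum of its Fourier coefficients: (1/(2π)) ∫_0^{2π} |f|^2 = Σ |c_n|^2.
Compute the left side: (1/(2π)) [∫_0^π 3^2 dx + ∫_π^{2π} 1^2 dx] = (1/(2π)) · (9π + 1π) = (9 + 1)/2 = 5.
So Σ_{n ∈ Z} |c_n|^2 = 5.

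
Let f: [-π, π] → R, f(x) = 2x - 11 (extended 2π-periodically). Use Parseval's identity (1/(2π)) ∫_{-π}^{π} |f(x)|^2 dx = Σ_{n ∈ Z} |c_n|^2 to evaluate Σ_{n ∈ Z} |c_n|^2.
Σ |c_n|^2 = 4π^2/3 + 121

Expand and integrate term by term over [-π, π]:
  ∫ (2x)^2 dx = 4·(2π^3/3); ∫ 2·2·(-11)·x dx = 0 (odd integrand); ∫ (-11)^2 dx = 121·2π.
So (1/(2π)) ∫_{-π}^{π} (2x - 11)^2 dx = 4π^2/3 + 121 = 4π^2/3 + 121.
Parseval ⇒ Σ |c_n|^2 = 4π^2/3 + 121.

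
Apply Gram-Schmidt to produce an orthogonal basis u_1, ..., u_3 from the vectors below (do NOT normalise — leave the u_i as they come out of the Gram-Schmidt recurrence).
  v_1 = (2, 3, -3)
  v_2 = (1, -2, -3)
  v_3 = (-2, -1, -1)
Orthogonal basis:
  u_1 = (2, 3, -3)
  u_2 = (6/11, -59/22, -51/22)
  u_3 = (-510/283, 102/283, -238/283)

Apply the Gram-Schmidt recurrence
  u_1 = v_1
  u_i = v_i − Σ_{j<i} ((v_i · u_j) / (u_j · u_j)) · u_j.

Step by step this gives:
  u_1 = (2, 3, -3)
  u_2 = (6/11, -59/22, -51/22)
  u_3 = (-510/283, 102/283, -238/283)

Orthogonality check:
  u_2 · u_1 = 0 (should be 0)
  u_3 · u_1 = 0 (should be 0)
  u_3 · u_2 = 0 (should be 0)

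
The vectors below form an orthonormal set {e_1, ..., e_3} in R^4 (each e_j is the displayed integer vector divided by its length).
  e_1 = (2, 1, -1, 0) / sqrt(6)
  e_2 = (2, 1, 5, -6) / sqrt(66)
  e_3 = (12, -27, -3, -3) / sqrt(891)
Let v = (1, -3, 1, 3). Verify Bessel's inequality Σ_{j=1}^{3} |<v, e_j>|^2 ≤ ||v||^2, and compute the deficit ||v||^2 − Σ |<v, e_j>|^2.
Σ |<v, e_j>|^2 = 11; ||v||^2 = 20; deficit = 9

Write each e_j = u_j / sqrt(<u_j, u_j>) where u_j is the displayed integer vector. Then <v, e_j> = <v, u_j> / sqrt(<u_j, u_j>), so |<v, e_j>|^2 = <v, u_j>^2 / <u_j, u_j>.
Coefficients: <v, e_1> = -2/sqrt(6), <v, e_2> = -14/sqrt(66), <v, e_3> = 81/sqrt(891).
Square and sum: Σ |<v, e_j>|^2 = 11.
Compute ||v||^2 = v·v = 20.
Deficit = 20 − 11 = 9 ≥ 0, confirming Bessel's inequality. (The deficit equals ||v − Σ <v,e_j> e_j||^2, the squared distance from v to span{e_j}.)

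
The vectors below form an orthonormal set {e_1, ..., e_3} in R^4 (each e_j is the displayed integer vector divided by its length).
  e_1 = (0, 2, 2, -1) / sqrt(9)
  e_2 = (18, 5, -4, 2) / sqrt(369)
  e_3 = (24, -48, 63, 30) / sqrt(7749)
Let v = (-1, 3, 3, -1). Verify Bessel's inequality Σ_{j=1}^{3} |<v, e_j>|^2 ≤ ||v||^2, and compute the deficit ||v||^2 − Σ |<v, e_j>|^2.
Σ |<v, e_j>|^2 = 137/7; ||v||^2 = 20; deficit = 3/7

Write each e_j = u_j / sqrt(<u_j, u_j>) where u_j is the displayed integer vector. Then <v, e_j> = <v, u_j> / sqrt(<u_j, u_j>), so |<v, e_j>|^2 = <v, u_j>^2 / <u_j, u_j>.
Coefficients: <v, e_1> = 13/sqrt(9), <v, e_2> = -17/sqrt(369), <v, e_3> = -9/sqrt(7749).
Square and sum: Σ |<v, e_j>|^2 = 137/7.
Compute ||v||^2 = v·v = 20.
Deficit = 20 − 137/7 = 3/7 ≥ 0, confirming Bessel's inequality. (The deficit equals ||v − Σ <v,e_j> e_j||^2, the squared distance from v to span{e_j}.)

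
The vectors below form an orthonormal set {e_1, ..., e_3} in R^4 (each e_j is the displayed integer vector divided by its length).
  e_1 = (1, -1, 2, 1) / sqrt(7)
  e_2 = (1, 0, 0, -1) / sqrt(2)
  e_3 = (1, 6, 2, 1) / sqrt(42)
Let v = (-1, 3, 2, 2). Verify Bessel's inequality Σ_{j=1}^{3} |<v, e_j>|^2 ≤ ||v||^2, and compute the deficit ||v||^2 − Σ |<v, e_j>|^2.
Σ |<v, e_j>|^2 = 53/3; ||v||^2 = 18; deficit = 1/3

Write each e_j = u_j / sqrt(<u_j, u_j>) where u_j is the displayed integer vector. Then <v, e_j> = <v, u_j> / sqrt(<u_j, u_j>), so |<v, e_j>|^2 = <v, u_j>^2 / <u_j, u_j>.
Coefficients: <v, e_1> = 2/sqrt(7), <v, e_2> = -3/sqrt(2), <v, e_3> = 23/sqrt(42).
Square and sum: Σ |<v, e_j>|^2 = 53/3.
Compute ||v||^2 = v·v = 18.
Deficit = 18 − 53/3 = 1/3 ≥ 0, confirming Bessel's inequality. (The deficit equals ||v − Σ <v,e_j> e_j||^2, the squared distance from v to span{e_j}.)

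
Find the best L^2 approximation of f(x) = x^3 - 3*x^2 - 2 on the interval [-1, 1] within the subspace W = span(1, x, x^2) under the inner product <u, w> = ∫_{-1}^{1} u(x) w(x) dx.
g(x) = -3*x^2 + 3*x/5 - 2

The best approximation g ∈ W is the orthogonal projection of f onto W. Writing g = a_0 + a_1 x + a_2 x^2, the coefficients solve the normal equations G · a = b where
  G_{ij} = <φ_i, φ_j> and b_i = <f, φ_i>, with φ_0 = 1, φ_1 = x, φ_2 = x^2.
G =
  [2, 0, 2/3]
  [0, 2/3, 0]
  [2/3, 0, 2/5],
b = (-6, 2/5, -38/15).
Solving gives a_0 = -2, a_1 = 3/5, a_2 = -3, so
  g(x) = -3*x^2 + 3*x/5 - 2.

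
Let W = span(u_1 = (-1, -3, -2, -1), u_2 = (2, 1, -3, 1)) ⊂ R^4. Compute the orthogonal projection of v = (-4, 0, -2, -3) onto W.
proj_W(v) = (-7/5, -38/15, -7/15, -16/15)

Set up U = [u_1 | ... | u_2] ∈ R^(4×2). The projector onto W = col(U) is P = U (U^T U)^(-1) U^T.
Compute U^T U =
  [15, 0]
  [0, 15],
and U^T v = (11, -5).
Solve U^T U · c = U^T v for the coefficients: c = (11/15, -1/3). The projection is proj_W(v) = U c.
Check: (v - proj_W(v)) · u_1 = 0  (should be 0).
Check: (v - proj_W(v)) · u_2 = 0  (should be 0).
Result: proj_W(v) = (-7/5, -38/15, -7/15, -16/15).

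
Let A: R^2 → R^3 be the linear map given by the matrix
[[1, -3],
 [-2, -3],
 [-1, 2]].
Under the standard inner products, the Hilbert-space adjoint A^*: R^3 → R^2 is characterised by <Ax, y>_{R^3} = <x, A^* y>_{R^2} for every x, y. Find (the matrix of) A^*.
A^* = A^T =
[[1, -2, -1],
 [-3, -3, 2]]

For real matrices with standard dot products, the defining identity <Ax, y> = <x, A^* y> gives (Ax)^T y = x^T (A^*) y, i.e. x^T A^T y = x^T (A^*) y. Since this holds for all x, y, we must have A^* = A^T. Therefore
A^* =
[[1, -2, -1],
 [-3, -3, 2]].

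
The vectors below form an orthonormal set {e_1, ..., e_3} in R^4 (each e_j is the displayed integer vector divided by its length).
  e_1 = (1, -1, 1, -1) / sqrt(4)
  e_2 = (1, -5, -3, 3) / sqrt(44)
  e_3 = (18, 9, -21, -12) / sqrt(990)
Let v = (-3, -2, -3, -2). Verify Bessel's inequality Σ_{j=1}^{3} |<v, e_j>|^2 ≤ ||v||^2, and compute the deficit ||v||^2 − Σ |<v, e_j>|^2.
Σ |<v, e_j>|^2 = 7/2; ||v||^2 = 26; deficit = 45/2

Write each e_j = u_j / sqrt(<u_j, u_j>) where u_j is the displayed integer vector. Then <v, e_j> = <v, u_j> / sqrt(<u_j, u_j>), so |<v, e_j>|^2 = <v, u_j>^2 / <u_j, u_j>.
Coefficients: <v, e_1> = -2/sqrt(4), <v, e_2> = 10/sqrt(44), <v, e_3> = 15/sqrt(990).
Square and sum: Σ |<v, e_j>|^2 = 7/2.
Compute ||v||^2 = v·v = 26.
Deficit = 26 − 7/2 = 45/2 ≥ 0, confirming Bessel's inequality. (The deficit equals ||v − Σ <v,e_j> e_j||^2, the squared distance from v to span{e_j}.)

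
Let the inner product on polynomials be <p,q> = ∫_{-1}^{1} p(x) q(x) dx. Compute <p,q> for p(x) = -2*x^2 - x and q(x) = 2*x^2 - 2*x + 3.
<p,q> = -64/15

Expand the product: p(x)·q(x) = -4*x^4 + 2*x^3 - 4*x^2 - 3*x.
∫_{-1}^{1} of each monomial x^k gives [2/(k+1) if k even, 0 if k odd]. Integrating term-by-term (or equivalently evaluating the antiderivative F(x) = -4*x^5/5 + x^4/2 - 4*x^3/3 - 3*x^2/2 at the endpoints):
  F(1) − F(−1) = -47/15 − (17/15) = -64/15.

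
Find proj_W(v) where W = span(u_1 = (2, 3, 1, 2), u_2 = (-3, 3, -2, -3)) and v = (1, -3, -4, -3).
proj_W(v) = (-1019/533, -1491/533, -512/533, -1019/533)

Set up U = [u_1 | ... | u_2] ∈ R^(4×2). The projector onto W = col(U) is P = U (U^T U)^(-1) U^T.
Compute U^T U =
  [18, -5]
  [-5, 31],
and U^T v = (-17, 5).
Solve U^T U · c = U^T v for the coefficients: c = (-502/533, 5/533). The projection is proj_W(v) = U c.
Check: (v - proj_W(v)) · u_1 = 0  (should be 0).
Check: (v - proj_W(v)) · u_2 = 0  (should be 0).
Result: proj_W(v) = (-1019/533, -1491/533, -512/533, -1019/533).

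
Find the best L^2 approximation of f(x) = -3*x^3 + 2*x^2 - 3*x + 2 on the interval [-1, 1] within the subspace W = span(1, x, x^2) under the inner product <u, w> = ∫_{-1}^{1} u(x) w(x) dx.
g(x) = 2*x^2 - 24*x/5 + 2

The best approximation g ∈ W is the orthogonal projection of f onto W. Writing g = a_0 + a_1 x + a_2 x^2, the coefficients solve the normal equations G · a = b where
  G_{ij} = <φ_i, φ_j> and b_i = <f, φ_i>, with φ_0 = 1, φ_1 = x, φ_2 = x^2.
G =
  [2, 0, 2/3]
  [0, 2/3, 0]
  [2/3, 0, 2/5],
b = (16/3, -16/5, 32/15).
Solving gives a_0 = 2, a_1 = -24/5, a_2 = 2, so
  g(x) = 2*x^2 - 24*x/5 + 2.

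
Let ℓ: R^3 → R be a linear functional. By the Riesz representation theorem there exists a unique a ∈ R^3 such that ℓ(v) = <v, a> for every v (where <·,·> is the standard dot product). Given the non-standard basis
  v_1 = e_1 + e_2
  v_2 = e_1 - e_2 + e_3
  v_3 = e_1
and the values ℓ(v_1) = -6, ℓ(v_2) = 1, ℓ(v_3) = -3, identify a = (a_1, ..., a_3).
a = (-3, -3, 1)

Write a = (a_1, ..., a_3) in the standard basis. For each basis vector v_i, ℓ(v_i) = <v_i, a> is a linear equation in the a_j's. Collect the n equations into a matrix system V a = ℓ, where row i of V is v_i (expressed in the standard basis). Since V is invertible (lower-triangular with 1s on the diagonal, up to permutation), solve by back-substitution:
  V =
[[1, 1, 0],
 [1, -1, 1],
 [1, 0, 0]]
  V a = (-6, 1, -3)
Solving gives a = (-3, -3, 1).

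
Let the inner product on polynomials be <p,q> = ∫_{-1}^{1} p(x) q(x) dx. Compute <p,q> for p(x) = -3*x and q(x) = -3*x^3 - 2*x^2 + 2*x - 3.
<p,q> = -2/5

Expand the product: p(x)·q(x) = 9*x^4 + 6*x^3 - 6*x^2 + 9*x.
∫_{-1}^{1} of each monomial x^k gives [2/(k+1) if k even, 0 if k odd]. Integrating term-by-term (or equivalently evaluating the antiderivative F(x) = 9*x^5/5 + 3*x^4/2 - 2*x^3 + 9*x^2/2 at the endpoints):
  F(1) − F(−1) = 29/5 − (31/5) = -2/5.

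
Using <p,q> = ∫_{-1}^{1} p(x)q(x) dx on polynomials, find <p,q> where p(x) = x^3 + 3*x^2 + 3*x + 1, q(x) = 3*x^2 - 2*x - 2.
<p,q> = -36/5

Expand the product: p(x)·q(x) = 3*x^5 + 7*x^4 + x^3 - 9*x^2 - 8*x - 2.
∫_{-1}^{1} of each monomial x^k gives [2/(k+1) if k even, 0 if k odd]. Integrating term-by-term (or equivalently evaluating the antiderivative F(x) = x^6/2 + 7*x^5/5 + x^4/4 - 3*x^3 - 4*x^2 - 2*x at the endpoints):
  F(1) − F(−1) = -137/20 − (7/20) = -36/5.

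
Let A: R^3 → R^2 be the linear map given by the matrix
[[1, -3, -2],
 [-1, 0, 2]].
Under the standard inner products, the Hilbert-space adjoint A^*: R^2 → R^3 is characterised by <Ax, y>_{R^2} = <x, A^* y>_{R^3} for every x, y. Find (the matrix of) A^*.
A^* = A^T =
[[1, -1],
 [-3, 0],
 [-2, 2]]

For real matrices with standard dot products, the defining identity <Ax, y> = <x, A^* y> gives (Ax)^T y = x^T (A^*) y, i.e. x^T A^T y = x^T (A^*) y. Since this holds for all x, y, we must have A^* = A^T. Therefore
A^* =
[[1, -1],
 [-3, 0],
 [-2, 2]].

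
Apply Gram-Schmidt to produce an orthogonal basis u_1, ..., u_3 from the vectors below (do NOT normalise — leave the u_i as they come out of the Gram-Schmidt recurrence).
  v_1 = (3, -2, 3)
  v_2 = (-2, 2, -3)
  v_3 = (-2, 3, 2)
Orthogonal basis:
  u_1 = (3, -2, 3)
  u_2 = (13/22, 3/11, -9/22)
  u_3 = (0, 3, 2)

Apply the Gram-Schmidt recurrence
  u_1 = v_1
  u_i = v_i − Σ_{j<i} ((v_i · u_j) / (u_j · u_j)) · u_j.

Step by step this gives:
  u_1 = (3, -2, 3)
  u_2 = (13/22, 3/11, -9/22)
  u_3 = (0, 3, 2)

Orthogonality check:
  u_2 · u_1 = 0 (should be 0)
  u_3 · u_1 = 0 (should be 0)
  u_3 · u_2 = 0 (should be 0)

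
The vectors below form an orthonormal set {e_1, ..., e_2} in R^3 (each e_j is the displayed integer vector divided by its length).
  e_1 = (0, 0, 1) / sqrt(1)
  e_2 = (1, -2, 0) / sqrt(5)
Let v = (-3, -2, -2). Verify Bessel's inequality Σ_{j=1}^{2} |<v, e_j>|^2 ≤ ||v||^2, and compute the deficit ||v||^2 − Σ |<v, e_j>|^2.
Σ |<v, e_j>|^2 = 21/5; ||v||^2 = 17; deficit = 64/5

Write each e_j = u_j / sqrt(<u_j, u_j>) where u_j is the displayed integer vector. Then <v, e_j> = <v, u_j> / sqrt(<u_j, u_j>), so |<v, e_j>|^2 = <v, u_j>^2 / <u_j, u_j>.
Coefficients: <v, e_1> = -2/sqrt(1), <v, e_2> = 1/sqrt(5).
Square and sum: Σ |<v, e_j>|^2 = 21/5.
Compute ||v||^2 = v·v = 17.
Deficit = 17 − 21/5 = 64/5 ≥ 0, confirming Bessel's inequality. (The deficit equals ||v − Σ <v,e_j> e_j||^2, the squared distance from v to span{e_j}.)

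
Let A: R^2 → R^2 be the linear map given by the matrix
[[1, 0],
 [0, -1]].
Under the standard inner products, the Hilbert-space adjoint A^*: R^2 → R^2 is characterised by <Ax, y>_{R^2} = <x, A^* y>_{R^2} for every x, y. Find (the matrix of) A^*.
A^* = A^T =
[[1, 0],
 [0, -1]]

For real matrices with standard dot products, the defining identity <Ax, y> = <x, A^* y> gives (Ax)^T y = x^T (A^*) y, i.e. x^T A^T y = x^T (A^*) y. Since this holds for all x, y, we must have A^* = A^T. Therefore
A^* =
[[1, 0],
 [0, -1]].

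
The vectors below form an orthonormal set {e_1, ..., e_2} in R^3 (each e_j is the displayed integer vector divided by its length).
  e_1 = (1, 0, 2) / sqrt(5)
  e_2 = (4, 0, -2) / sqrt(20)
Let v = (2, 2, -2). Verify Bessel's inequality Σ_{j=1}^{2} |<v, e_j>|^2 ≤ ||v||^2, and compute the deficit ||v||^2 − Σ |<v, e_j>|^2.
Σ |<v, e_j>|^2 = 8; ||v||^2 = 12; deficit = 4

Write each e_j = u_j / sqrt(<u_j, u_j>) where u_j is the displayed integer vector. Then <v, e_j> = <v, u_j> / sqrt(<u_j, u_j>), so |<v, e_j>|^2 = <v, u_j>^2 / <u_j, u_j>.
Coefficients: <v, e_1> = -2/sqrt(5), <v, e_2> = 12/sqrt(20).
Square and sum: Σ |<v, e_j>|^2 = 8.
Compute ||v||^2 = v·v = 12.
Deficit = 12 − 8 = 4 ≥ 0, confirming Bessel's inequality. (The deficit equals ||v − Σ <v,e_j> e_j||^2, the squared distance from v to span{e_j}.)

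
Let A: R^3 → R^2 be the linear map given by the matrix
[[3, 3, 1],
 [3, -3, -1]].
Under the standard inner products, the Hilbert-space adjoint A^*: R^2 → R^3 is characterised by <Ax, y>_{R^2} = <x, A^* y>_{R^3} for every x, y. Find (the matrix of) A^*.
A^* = A^T =
[[3, 3],
 [3, -3],
 [1, -1]]

For real matrices with standard dot products, the defining identity <Ax, y> = <x, A^* y> gives (Ax)^T y = x^T (A^*) y, i.e. x^T A^T y = x^T (A^*) y. Since this holds for all x, y, we must have A^* = A^T. Therefore
A^* =
[[3, 3],
 [3, -3],
 [1, -1]].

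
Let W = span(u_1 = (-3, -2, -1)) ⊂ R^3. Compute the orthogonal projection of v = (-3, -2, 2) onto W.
proj_W(v) = (-33/14, -11/7, -11/14)

Set up U = [u_1 | ... | u_1] ∈ R^(3×1). The projector onto W = col(U) is P = U (U^T U)^(-1) U^T.
Compute U^T U =
  [14],
and U^T v = (11).
Solve U^T U · c = U^T v for the coefficients: c = (11/14). The projection is proj_W(v) = U c.
Check: (v - proj_W(v)) · u_1 = 0  (should be 0).
Result: proj_W(v) = (-33/14, -11/7, -11/14).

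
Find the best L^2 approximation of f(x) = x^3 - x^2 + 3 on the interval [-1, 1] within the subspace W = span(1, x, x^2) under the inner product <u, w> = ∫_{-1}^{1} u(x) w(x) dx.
g(x) = -x^2 + 3*x/5 + 3

The best approximation g ∈ W is the orthogonal projection of f onto W. Writing g = a_0 + a_1 x + a_2 x^2, the coefficients solve the normal equations G · a = b where
  G_{ij} = <φ_i, φ_j> and b_i = <f, φ_i>, with φ_0 = 1, φ_1 = x, φ_2 = x^2.
G =
  [2, 0, 2/3]
  [0, 2/3, 0]
  [2/3, 0, 2/5],
b = (16/3, 2/5, 8/5).
Solving gives a_0 = 3, a_1 = 3/5, a_2 = -1, so
  g(x) = -x^2 + 3*x/5 + 3.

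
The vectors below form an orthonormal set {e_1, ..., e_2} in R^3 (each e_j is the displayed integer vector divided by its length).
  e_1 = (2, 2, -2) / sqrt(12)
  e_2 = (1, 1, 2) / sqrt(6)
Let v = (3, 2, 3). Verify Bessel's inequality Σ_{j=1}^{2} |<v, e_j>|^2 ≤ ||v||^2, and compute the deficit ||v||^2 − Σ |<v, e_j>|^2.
Σ |<v, e_j>|^2 = 43/2; ||v||^2 = 22; deficit = 1/2

Write each e_j = u_j / sqrt(<u_j, u_j>) where u_j is the displayed integer vector. Then <v, e_j> = <v, u_j> / sqrt(<u_j, u_j>), so |<v, e_j>|^2 = <v, u_j>^2 / <u_j, u_j>.
Coefficients: <v, e_1> = 4/sqrt(12), <v, e_2> = 11/sqrt(6).
Square and sum: Σ |<v, e_j>|^2 = 43/2.
Compute ||v||^2 = v·v = 22.
Deficit = 22 − 43/2 = 1/2 ≥ 0, confirming Bessel's inequality. (The deficit equals ||v − Σ <v,e_j> e_j||^2, the squared distance from v to span{e_j}.)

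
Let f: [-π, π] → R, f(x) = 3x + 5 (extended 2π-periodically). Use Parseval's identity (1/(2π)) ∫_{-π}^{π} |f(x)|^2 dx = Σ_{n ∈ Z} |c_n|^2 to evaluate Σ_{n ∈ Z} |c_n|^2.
Σ |c_n|^2 = 3π^2 + 25

Expand and integrate term by term over [-π, π]:
  ∫ (3x)^2 dx = 9·(2π^3/3); ∫ 2·3·(5)·x dx = 0 (odd integrand); ∫ 5^2 dx = 25·2π.
So (1/(2π)) ∫_{-π}^{π} (3x + 5)^2 dx = 9π^2/3 + 25 = 3π^2 + 25.
Parseval ⇒ Σ |c_n|^2 = 3π^2 + 25.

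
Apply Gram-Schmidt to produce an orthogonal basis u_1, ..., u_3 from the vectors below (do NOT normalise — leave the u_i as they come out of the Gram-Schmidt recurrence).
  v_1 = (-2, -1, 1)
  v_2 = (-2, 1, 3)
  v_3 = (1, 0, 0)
Orthogonal basis:
  u_1 = (-2, -1, 1)
  u_2 = (0, 2, 2)
  u_3 = (1/3, -1/3, 1/3)

Apply the Gram-Schmidt recurrence
  u_1 = v_1
  u_i = v_i − Σ_{j<i} ((v_i · u_j) / (u_j · u_j)) · u_j.

Step by step this gives:
  u_1 = (-2, -1, 1)
  u_2 = (0, 2, 2)
  u_3 = (1/3, -1/3, 1/3)

Orthogonality check:
  u_2 · u_1 = 0 (should be 0)
  u_3 · u_1 = 0 (should be 0)
  u_3 · u_2 = 0 (should be 0)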